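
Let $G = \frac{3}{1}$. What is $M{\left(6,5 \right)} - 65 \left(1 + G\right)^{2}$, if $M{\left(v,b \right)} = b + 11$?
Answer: $-1024$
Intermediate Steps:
$G = 3$ ($G = 3 \cdot 1 = 3$)
$M{\left(v,b \right)} = 11 + b$
$M{\left(6,5 \right)} - 65 \left(1 + G\right)^{2} = \left(11 + 5\right) - 65 \left(1 + 3\right)^{2} = 16 - 65 \cdot 4^{2} = 16 - 1040 = -1024$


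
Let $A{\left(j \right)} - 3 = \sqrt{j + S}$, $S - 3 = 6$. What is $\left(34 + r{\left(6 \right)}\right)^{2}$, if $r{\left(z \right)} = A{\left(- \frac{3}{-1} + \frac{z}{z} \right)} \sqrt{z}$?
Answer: $\left(34 + \sqrt{6} \left(3 + \sqrt{13}\right)\right)^{2} \approx 2518.1$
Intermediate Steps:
$S = 9$ ($S = 3 + 6 = 9$)
$A{\left(j \right)} = 3 + \sqrt{9 + j}$ ($A{\left(j \right)} = 3 + \sqrt{j + 9} = 3 + \sqrt{9 + j}$)
$r{\left(z \right)} = \sqrt{z} \left(3 + \sqrt{13}\right)$ ($r{\left(z \right)} = \left(3 + \sqrt{9 + \left(- \frac{3}{-1} + \frac{z}{z}\right)}\right) \sqrt{z} = \left(3 + \sqrt{9 + \left(\left(-3\right) \left(-1\right) + 1\right)}\right) \sqrt{z} = \left(3 + \sqrt{9 + \left(3 + 1\right)}\right) \sqrt{z} = \left(3 + \sqrt{9 + 4}\right) \sqrt{z} = \left(3 + \sqrt{13}\right) \sqrt{z} = \sqrt{z} \left(3 + \sqrt{13}\right)$)
$\left(34 + r{\left(6 \right)}\right)^{2} = \left(34 + \sqrt{6} \left(3 + \sqrt{13}\right)\right)^{2}$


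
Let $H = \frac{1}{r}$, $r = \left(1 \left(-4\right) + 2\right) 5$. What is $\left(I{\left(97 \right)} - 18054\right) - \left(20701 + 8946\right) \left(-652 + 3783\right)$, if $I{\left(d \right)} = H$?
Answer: $- \frac{928428111}{10} \approx -9.2843 \cdot 10^{7}$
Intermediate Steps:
$r = -10$ ($r = \left(-4 + 2\right) 5 = \left(-2\right) 5 = -10$)
$H = - \frac{1}{10}$ ($H = \frac{1}{-10} = - \frac{1}{10} \approx -0.1$)
$I{\left(d \right)} = - \frac{1}{10}$
$\left(I{\left(97 \right)} - 18054\right) - \left(20701 + 8946\right) \left(-652 + 3783\right) = \left(- \frac{1}{10} - 18054\right) - \left(20701 + 8946\right) \left(-652 + 3783\right) = \left(- \frac{1}{10} - 18054\right) - 29647 \cdot 3131 = - \frac{180541}{10} - 92824757 = - \frac{928428111}{10}$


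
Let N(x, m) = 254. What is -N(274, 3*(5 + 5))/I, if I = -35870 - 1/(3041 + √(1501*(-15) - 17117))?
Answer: 254*(-3041*I + 4*√2477)/(-109080671*I + 143480*√2477) ≈ 0.0070811 + 4.0927e-12*I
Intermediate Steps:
I = -35870 - 1/(3041 + 4*I*√2477) (I = -35870 - 1/(3041 + √(-22515 - 17117)) = -35870 - 1/(3041 + √(-39632)) = -35870 - 1/(3041 + 4*I*√2477) ≈ -35870.0 + 2.1435e-5*I)
-N(274, 3*(5 + 5))/I = -254/((-143480*√2477 + 109080671*I)/(-3041*I + 4*√2477)) = -254*(-3041*I + 4*√2477)/(-143480*√2477 + 109080671*I)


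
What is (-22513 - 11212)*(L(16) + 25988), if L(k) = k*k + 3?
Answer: -885180075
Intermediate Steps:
L(k) = 3 + k**2 (L(k) = k**2 + 3 = 3 + k**2)
(-22513 - 11212)*(L(16) + 25988) = (-22513 - 11212)*((3 + 16**2) + 25988) = -33725*((3 + 256) + 25988) = -33725*(259 + 25988) = -33725*26247 = -885180075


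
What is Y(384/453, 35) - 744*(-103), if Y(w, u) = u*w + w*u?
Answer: 11580392/151 ≈ 76691.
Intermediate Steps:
Y(w, u) = 2*u*w (Y(w, u) = u*w + u*w = 2*u*w)
Y(384/453, 35) - 744*(-103) = 2*35*(384/453) - 744*(-103) = 2*35*(384*(1/453)) + 76632 = 2*35*(128/151) + 76632 = 8960/151 + 76632 = 11580392/151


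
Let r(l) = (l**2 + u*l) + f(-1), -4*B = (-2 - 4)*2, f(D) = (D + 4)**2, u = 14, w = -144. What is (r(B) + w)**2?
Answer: 7056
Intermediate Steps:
f(D) = (4 + D)**2
B = 3 (B = -(-2 - 4)*2/4 = -(-3)*2/2 = -1/4*(-12) = 3)
r(l) = 9 + l**2 + 14*l (r(l) = (l**2 + 14*l) + (4 - 1)**2 = (l**2 + 14*l) + 3**2 = (l**2 + 14*l) + 9 = 9 + l**2 + 14*l)
(r(B) + w)**2 = ((9 + 3**2 + 14*3) - 144)**2 = ((9 + 9 + 42) - 144)**2 = (60 - 144)**2 = (-84)**2 = 7056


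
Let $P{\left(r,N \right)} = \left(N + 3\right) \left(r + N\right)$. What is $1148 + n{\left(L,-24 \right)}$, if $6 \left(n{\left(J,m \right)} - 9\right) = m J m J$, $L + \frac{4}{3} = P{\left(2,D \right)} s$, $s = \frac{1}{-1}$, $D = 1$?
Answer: $\frac{54671}{3} \approx 18224.0$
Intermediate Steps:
$s = -1$
$P{\left(r,N \right)} = \left(3 + N\right) \left(N + r\right)$
$L = - \frac{40}{3}$ ($L = - \frac{4}{3} + \left(1^{2} + 3 \cdot 1 + 3 \cdot 2 + 1 \cdot 2\right) \left(-1\right) = - \frac{4}{3} + \left(1 + 3 + 6 + 2\right) \left(-1\right) = - \frac{4}{3} + 12 \left(-1\right) = - \frac{4}{3} - 12 = - \frac{40}{3} \approx -13.333$)
$n{\left(J,m \right)} = 9 + \frac{J^{2} m^{2}}{6}$ ($n{\left(J,m \right)} = 9 + \frac{m J m J}{6} = 9 + \frac{J m m J}{6} = 9 + \frac{J m^{2} J}{6} = 9 + \frac{J^{2} m^{2}}{6}$)
$1148 + n{\left(L,-24 \right)} = 1148 + \left(9 + \frac{\left(- \frac{40}{3}\right)^{2} \left(-24\right)^{2}}{6}\right) = 1148 + \left(9 + \frac{1}{6} \cdot \frac{1600}{9} \cdot 576\right) = 1148 + \left(9 + \frac{51200}{3}\right) = 1148 + \frac{51227}{3} = \frac{54671}{3}$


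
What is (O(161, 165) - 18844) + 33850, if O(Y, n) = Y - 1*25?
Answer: 15142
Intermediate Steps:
O(Y, n) = -25 + Y (O(Y, n) = Y - 25 = -25 + Y)
(O(161, 165) - 18844) + 33850 = ((-25 + 161) - 18844) + 33850 = (136 - 18844) + 33850 = -18708 + 33850 = 15142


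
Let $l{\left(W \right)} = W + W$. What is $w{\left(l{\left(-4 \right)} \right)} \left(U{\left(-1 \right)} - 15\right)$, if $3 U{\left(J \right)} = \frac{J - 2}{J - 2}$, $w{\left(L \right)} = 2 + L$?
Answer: $88$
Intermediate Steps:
$l{\left(W \right)} = 2 W$
$U{\left(J \right)} = \frac{1}{3}$ ($U{\left(J \right)} = \frac{\left(J - 2\right) \frac{1}{J - 2}}{3} = \frac{\left(-2 + J\right) \frac{1}{-2 + J}}{3} = \frac{1}{3} \cdot 1 = \frac{1}{3}$)
$w{\left(l{\left(-4 \right)} \right)} \left(U{\left(-1 \right)} - 15\right) = \left(2 + 2 \left(-4\right)\right) \left(\frac{1}{3} - 15\right) = \left(2 - 8\right) \left(- \frac{44}{3}\right) = \left(-6\right) \left(- \frac{44}{3}\right) = 88$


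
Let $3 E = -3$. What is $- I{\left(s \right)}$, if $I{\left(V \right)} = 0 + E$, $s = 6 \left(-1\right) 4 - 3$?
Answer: $1$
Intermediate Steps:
$E = -1$ ($E = \frac{1}{3} \left(-3\right) = -1$)
$s = -27$ ($s = \left(-6\right) 4 - 3 = -24 - 3 = -27$)
$I{\left(V \right)} = -1$ ($I{\left(V \right)} = 0 - 1 = -1$)
$- I{\left(s \right)} = \left(-1\right) \left(-1\right) = 1$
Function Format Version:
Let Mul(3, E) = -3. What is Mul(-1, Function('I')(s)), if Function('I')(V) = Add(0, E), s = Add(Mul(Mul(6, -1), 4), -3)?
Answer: 1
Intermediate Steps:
E = -1 (E = Mul(Rational(1, 3), -3) = -1)
s = -27 (s = Add(Mul(-6, 4), -3) = Add(-24, -3) = -27)
Function('I')(V) = -1 (Function('I')(V) = Add(0, -1) = -1)
Mul(-1, Function('I')(s)) = Mul(-1, -1) = 1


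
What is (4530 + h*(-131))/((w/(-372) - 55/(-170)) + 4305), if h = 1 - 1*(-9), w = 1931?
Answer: 20363280/27194039 ≈ 0.74881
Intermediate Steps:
h = 10 (h = 1 + 9 = 10)
(4530 + h*(-131))/((w/(-372) - 55/(-170)) + 4305) = (4530 + 10*(-131))/((1931/(-372) - 55/(-170)) + 4305) = (4530 - 1310)/((1931*(-1/372) - 55*(-1/170)) + 4305) = 3220/((-1931/372 + 11/34) + 4305) = 3220/(-30781/6324 + 4305) = 3220/(27194039/6324) = 3220*(6324/27194039) = 20363280/27194039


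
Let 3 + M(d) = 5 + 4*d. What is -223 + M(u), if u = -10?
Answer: -261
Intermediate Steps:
M(d) = 2 + 4*d (M(d) = -3 + (5 + 4*d) = 2 + 4*d)
-223 + M(u) = -223 + (2 + 4*(-10)) = -223 + (2 - 40) = -223 - 38 = -261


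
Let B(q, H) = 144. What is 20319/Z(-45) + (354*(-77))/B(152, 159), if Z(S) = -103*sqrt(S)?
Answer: -4543/24 + 6773*I*sqrt(5)/515 ≈ -189.29 + 29.408*I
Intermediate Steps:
20319/Z(-45) + (354*(-77))/B(152, 159) = 20319/((-309*I*sqrt(5))) + (354*(-77))/144 = 20319/((-309*I*sqrt(5))) - 27258*1/144 = 20319/((-309*I*sqrt(5))) - 4543/24 = 20319*(I*sqrt(5)/1545) - 4543/24 = 6773*I*sqrt(5)/515 - 4543/24 = -4543/24 + 6773*I*sqrt(5)/515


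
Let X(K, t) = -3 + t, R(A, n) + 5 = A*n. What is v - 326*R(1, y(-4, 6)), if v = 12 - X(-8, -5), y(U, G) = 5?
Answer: 20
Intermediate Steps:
R(A, n) = -5 + A*n
v = 20 (v = 12 - (-3 - 5) = 12 - 1*(-8) = 12 + 8 = 20)
v - 326*R(1, y(-4, 6)) = 20 - 326*(-5 + 1*5) = 20 - 326*(-5 + 5) = 20 - 326*0 = 20 + 0 = 20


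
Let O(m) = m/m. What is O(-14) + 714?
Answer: 715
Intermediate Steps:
O(m) = 1
O(-14) + 714 = 1 + 714 = 715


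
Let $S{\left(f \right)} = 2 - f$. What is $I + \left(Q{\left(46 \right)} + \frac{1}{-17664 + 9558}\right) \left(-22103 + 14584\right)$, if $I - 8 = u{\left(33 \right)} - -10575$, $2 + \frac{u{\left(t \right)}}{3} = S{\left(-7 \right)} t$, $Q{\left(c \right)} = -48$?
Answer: $\frac{3018519799}{8106} \approx 3.7238 \cdot 10^{5}$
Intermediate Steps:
$u{\left(t \right)} = -6 + 27 t$ ($u{\left(t \right)} = -6 + 3 \left(2 - -7\right) t = -6 + 3 \left(2 + 7\right) t = -6 + 3 \cdot 9 t = -6 + 27 t$)
$I = 11468$ ($I = 8 + \left(\left(-6 + 27 \cdot 33\right) - -10575\right) = 8 + \left(\left(-6 + 891\right) + 10575\right) = 8 + \left(885 + 10575\right) = 8 + 11460 = 11468$)
$I + \left(Q{\left(46 \right)} + \frac{1}{-17664 + 9558}\right) \left(-22103 + 14584\right) = 11468 + \left(-48 + \frac{1}{-17664 + 9558}\right) \left(-22103 + 14584\right) = 11468 + \left(-48 + \frac{1}{-8106}\right) \left(-7519\right) = 11468 + \left(-48 - \frac{1}{8106}\right) \left(-7519\right) = 11468 - - \frac{2925560191}{8106} = 11468 + \frac{2925560191}{8106} = \frac{3018519799}{8106}$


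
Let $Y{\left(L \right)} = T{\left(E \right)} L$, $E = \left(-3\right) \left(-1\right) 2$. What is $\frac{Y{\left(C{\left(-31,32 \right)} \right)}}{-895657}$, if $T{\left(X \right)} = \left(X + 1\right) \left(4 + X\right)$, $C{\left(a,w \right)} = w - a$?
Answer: $- \frac{630}{127951} \approx -0.0049238$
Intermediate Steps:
$E = 6$ ($E = 3 \cdot 2 = 6$)
$T{\left(X \right)} = \left(1 + X\right) \left(4 + X\right)$
$Y{\left(L \right)} = 70 L$ ($Y{\left(L \right)} = \left(4 + 6^{2} + 5 \cdot 6\right) L = \left(4 + 36 + 30\right) L = 70 L$)
$\frac{Y{\left(C{\left(-31,32 \right)} \right)}}{-895657} = \frac{70 \left(32 - -31\right)}{-895657} = 70 \left(32 + 31\right) \left(- \frac{1}{895657}\right) = 70 \cdot 63 \left(- \frac{1}{895657}\right) = 4410 \left(- \frac{1}{895657}\right) = - \frac{630}{127951}$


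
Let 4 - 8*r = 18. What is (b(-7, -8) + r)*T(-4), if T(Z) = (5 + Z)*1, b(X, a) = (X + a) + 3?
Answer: -55/4 ≈ -13.750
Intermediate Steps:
b(X, a) = 3 + X + a
r = -7/4 (r = ½ - ⅛*18 = ½ - 9/4 = -7/4 ≈ -1.7500)
T(Z) = 5 + Z
(b(-7, -8) + r)*T(-4) = ((3 - 7 - 8) - 7/4)*(5 - 4) = (-12 - 7/4)*1 = -55/4*1 = -55/4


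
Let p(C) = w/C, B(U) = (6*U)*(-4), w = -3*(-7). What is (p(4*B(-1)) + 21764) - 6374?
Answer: 492487/32 ≈ 15390.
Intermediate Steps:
w = 21
B(U) = -24*U
p(C) = 21/C
(p(4*B(-1)) + 21764) - 6374 = (21/((4*(-24*(-1)))) + 21764) - 6374 = (21/((4*24)) + 21764) - 6374 = (21/96 + 21764) - 6374 = (21*(1/96) + 21764) - 6374 = (7/32 + 21764) - 6374 = 696455/32 - 6374 = 492487/32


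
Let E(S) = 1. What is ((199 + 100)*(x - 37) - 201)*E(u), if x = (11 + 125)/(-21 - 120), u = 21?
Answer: -1628888/141 ≈ -11552.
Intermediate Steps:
x = -136/141 (x = 136/(-141) = 136*(-1/141) = -136/141 ≈ -0.96454)
((199 + 100)*(x - 37) - 201)*E(u) = ((199 + 100)*(-136/141 - 37) - 201)*1 = (299*(-5353/141) - 201)*1 = (-1600547/141 - 201)*1 = -1628888/141*1 = -1628888/141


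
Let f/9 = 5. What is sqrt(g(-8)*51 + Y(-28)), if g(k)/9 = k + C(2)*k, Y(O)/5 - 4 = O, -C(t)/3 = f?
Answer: 2*sqrt(122982) ≈ 701.38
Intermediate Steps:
f = 45 (f = 9*5 = 45)
C(t) = -135 (C(t) = -3*45 = -135)
Y(O) = 20 + 5*O
g(k) = -1206*k (g(k) = 9*(k - 135*k) = 9*(-134*k) = -1206*k)
sqrt(g(-8)*51 + Y(-28)) = sqrt(-1206*(-8)*51 + (20 + 5*(-28))) = sqrt(9648*51 + (20 - 140)) = sqrt(492048 - 120) = sqrt(491928) = 2*sqrt(122982)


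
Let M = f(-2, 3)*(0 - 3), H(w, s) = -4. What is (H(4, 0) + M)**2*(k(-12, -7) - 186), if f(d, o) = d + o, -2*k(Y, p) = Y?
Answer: -8820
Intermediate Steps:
k(Y, p) = -Y/2
M = -3 (M = (-2 + 3)*(0 - 3) = 1*(-3) = -3)
(H(4, 0) + M)**2*(k(-12, -7) - 186) = (-4 - 3)**2*(-1/2*(-12) - 186) = (-7)**2*(6 - 186) = 49*(-180) = -8820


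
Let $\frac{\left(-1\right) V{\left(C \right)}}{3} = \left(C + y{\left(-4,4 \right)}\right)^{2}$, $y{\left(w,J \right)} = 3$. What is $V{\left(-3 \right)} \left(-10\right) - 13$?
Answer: $-13$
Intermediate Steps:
$V{\left(C \right)} = - 3 \left(3 + C\right)^{2}$ ($V{\left(C \right)} = - 3 \left(C + 3\right)^{2} = - 3 \left(3 + C\right)^{2}$)
$V{\left(-3 \right)} \left(-10\right) - 13 = - 3 \left(3 - 3\right)^{2} \left(-10\right) - 13 = - 3 \cdot 0^{2} \left(-10\right) - 13 = \left(-3\right) 0 \left(-10\right) - 13 = 0 \left(-10\right) - 13 = 0 - 13 = -13$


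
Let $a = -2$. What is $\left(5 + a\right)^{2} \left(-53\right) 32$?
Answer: $-15264$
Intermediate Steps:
$\left(5 + a\right)^{2} \left(-53\right) 32 = \left(5 - 2\right)^{2} \left(-53\right) 32 = 3^{2} \left(-53\right) 32 = 9 \left(-53\right) 32 = \left(-477\right) 32 = -15264$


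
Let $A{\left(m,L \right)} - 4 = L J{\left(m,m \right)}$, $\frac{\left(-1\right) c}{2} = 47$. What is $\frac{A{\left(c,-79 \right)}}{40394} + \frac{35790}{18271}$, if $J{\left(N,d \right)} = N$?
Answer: $\frac{790727395}{369019387} \approx 2.1428$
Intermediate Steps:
$c = -94$ ($c = \left(-2\right) 47 = -94$)
$A{\left(m,L \right)} = 4 + L m$
$\frac{A{\left(c,-79 \right)}}{40394} + \frac{35790}{18271} = \frac{4 - -7426}{40394} + \frac{35790}{18271} = \left(4 + 7426\right) \frac{1}{40394} + 35790 \cdot \frac{1}{18271} = 7430 \cdot \frac{1}{40394} + \frac{35790}{18271} = \frac{3715}{20197} + \frac{35790}{18271} = \frac{790727395}{369019387}$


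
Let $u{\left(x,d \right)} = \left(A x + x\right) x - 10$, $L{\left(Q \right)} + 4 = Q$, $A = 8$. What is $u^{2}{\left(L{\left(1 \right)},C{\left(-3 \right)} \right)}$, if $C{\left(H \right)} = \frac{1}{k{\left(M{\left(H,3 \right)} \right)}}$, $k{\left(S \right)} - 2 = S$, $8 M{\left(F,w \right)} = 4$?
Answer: $5041$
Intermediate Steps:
$M{\left(F,w \right)} = \frac{1}{2}$ ($M{\left(F,w \right)} = \frac{1}{8} \cdot 4 = \frac{1}{2}$)
$L{\left(Q \right)} = -4 + Q$
$k{\left(S \right)} = 2 + S$
$C{\left(H \right)} = \frac{2}{5}$ ($C{\left(H \right)} = \frac{1}{2 + \frac{1}{2}} = \frac{1}{\frac{5}{2}} = \frac{2}{5}$)
$u{\left(x,d \right)} = -10 + 9 x^{2}$ ($u{\left(x,d \right)} = \left(8 x + x\right) x - 10 = 9 x x - 10 = 9 x^{2} - 10 = -10 + 9 x^{2}$)
$u^{2}{\left(L{\left(1 \right)},C{\left(-3 \right)} \right)} = \left(-10 + 9 \left(-4 + 1\right)^{2}\right)^{2} = \left(-10 + 9 \left(-3\right)^{2}\right)^{2} = \left(-10 + 9 \cdot 9\right)^{2} = \left(-10 + 81\right)^{2} = 71^{2} = 5041$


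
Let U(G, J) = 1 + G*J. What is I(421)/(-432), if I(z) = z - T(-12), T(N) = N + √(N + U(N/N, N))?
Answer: -433/432 + I*√23/432 ≈ -1.0023 + 0.011101*I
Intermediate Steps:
T(N) = N + √(1 + 2*N) (T(N) = N + √(N + (1 + (N/N)*N)) = N + √(N + (1 + 1*N)) = N + √(N + (1 + N)) = N + √(1 + 2*N))
I(z) = 12 + z - I*√23 (I(z) = z - (-12 + √(1 + 2*(-12))) = z - (-12 + √(1 - 24)) = z - (-12 + √(-23)) = z - (-12 + I*√23) = z + (12 - I*√23) = 12 + z - I*√23)
I(421)/(-432) = (12 + 421 - I*√23)/(-432) = (433 - I*√23)*(-1/432) = -433/432 + I*√23/432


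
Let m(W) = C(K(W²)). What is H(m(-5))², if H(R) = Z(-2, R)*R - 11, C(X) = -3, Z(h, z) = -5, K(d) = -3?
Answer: 16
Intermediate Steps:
m(W) = -3
H(R) = -11 - 5*R (H(R) = -5*R - 11 = -11 - 5*R)
H(m(-5))² = (-11 - 5*(-3))² = (-11 + 15)² = 4² = 16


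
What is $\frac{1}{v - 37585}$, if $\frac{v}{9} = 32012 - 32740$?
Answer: $- \frac{1}{44137} \approx -2.2657 \cdot 10^{-5}$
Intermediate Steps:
$v = -6552$ ($v = 9 \left(32012 - 32740\right) = 9 \left(-728\right) = -6552$)
$\frac{1}{v - 37585} = \frac{1}{-6552 - 37585} = \frac{1}{-44137} = - \frac{1}{44137}$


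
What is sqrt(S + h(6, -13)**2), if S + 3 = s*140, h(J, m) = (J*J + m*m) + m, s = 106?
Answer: sqrt(51701) ≈ 227.38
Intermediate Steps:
h(J, m) = m + J**2 + m**2 (h(J, m) = (J**2 + m**2) + m = m + J**2 + m**2)
S = 14837 (S = -3 + 106*140 = -3 + 14840 = 14837)
sqrt(S + h(6, -13)**2) = sqrt(14837 + (-13 + 6**2 + (-13)**2)**2) = sqrt(14837 + (-13 + 36 + 169)**2) = sqrt(14837 + 192**2) = sqrt(14837 + 36864) = sqrt(51701)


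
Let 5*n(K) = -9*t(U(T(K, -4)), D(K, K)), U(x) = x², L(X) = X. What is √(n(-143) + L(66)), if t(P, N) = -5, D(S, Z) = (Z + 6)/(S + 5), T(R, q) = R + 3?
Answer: 5*√3 ≈ 8.6602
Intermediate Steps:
T(R, q) = 3 + R
D(S, Z) = (6 + Z)/(5 + S)
n(K) = 9 (n(K) = (-9*(-5))/5 = (⅕)*45 = 9)
√(n(-143) + L(66)) = √(9 + 66) = √75 = 5*√3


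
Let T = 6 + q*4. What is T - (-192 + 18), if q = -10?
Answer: 140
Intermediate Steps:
T = -34 (T = 6 - 10*4 = 6 - 40 = -34)
T - (-192 + 18) = -34 - (-192 + 18) = -34 - 1*(-174) = -34 + 174 = 140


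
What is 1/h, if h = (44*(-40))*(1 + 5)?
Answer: -1/10560 ≈ -9.4697e-5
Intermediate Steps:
h = -10560 (h = -1760*6 = -10560)
1/h = 1/(-10560) = -1/10560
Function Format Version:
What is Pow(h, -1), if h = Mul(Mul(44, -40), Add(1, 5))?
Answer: Rational(-1, 10560) ≈ -9.4697e-5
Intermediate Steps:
h = -10560 (h = Mul(-1760, 6) = -10560)
Pow(h, -1) = Pow(-10560, -1) = Rational(-1, 10560)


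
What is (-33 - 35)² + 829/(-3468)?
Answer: 16035203/3468 ≈ 4623.8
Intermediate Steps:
(-33 - 35)² + 829/(-3468) = (-68)² + 829*(-1/3468) = 4624 - 829/3468 = 16035203/3468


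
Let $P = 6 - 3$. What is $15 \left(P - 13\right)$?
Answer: $-150$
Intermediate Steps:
$P = 3$
$15 \left(P - 13\right) = 15 \left(3 - 13\right) = 15 \left(-10\right) = -150$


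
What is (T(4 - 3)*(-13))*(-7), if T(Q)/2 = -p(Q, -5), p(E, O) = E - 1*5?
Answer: 728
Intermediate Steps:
p(E, O) = -5 + E (p(E, O) = E - 5 = -5 + E)
T(Q) = 10 - 2*Q (T(Q) = 2*(-(-5 + Q)) = 2*(5 - Q) = 10 - 2*Q)
(T(4 - 3)*(-13))*(-7) = ((10 - 2*(4 - 3))*(-13))*(-7) = ((10 - 2*1)*(-13))*(-7) = ((10 - 2)*(-13))*(-7) = (8*(-13))*(-7) = -104*(-7) = 728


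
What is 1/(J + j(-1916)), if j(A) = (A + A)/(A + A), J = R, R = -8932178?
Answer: -1/8932177 ≈ -1.1195e-7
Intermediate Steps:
J = -8932178
j(A) = 1 (j(A) = (2*A)/((2*A)) = (2*A)*(1/(2*A)) = 1)
1/(J + j(-1916)) = 1/(-8932178 + 1) = 1/(-8932177) = -1/8932177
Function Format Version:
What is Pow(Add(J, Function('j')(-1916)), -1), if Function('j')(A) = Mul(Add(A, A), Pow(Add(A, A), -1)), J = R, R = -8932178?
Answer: Rational(-1, 8932177) ≈ -1.1195e-7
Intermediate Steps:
J = -8932178
Function('j')(A) = 1 (Function('j')(A) = Mul(Mul(2, A), Pow(Mul(2, A), -1)) = Mul(Mul(2, A), Mul(Rational(1, 2), Pow(A, -1))) = 1)
Pow(Add(J, Function('j')(-1916)), -1) = Pow(Add(-8932178, 1), -1) = Pow(-8932177, -1) = Rational(-1, 8932177)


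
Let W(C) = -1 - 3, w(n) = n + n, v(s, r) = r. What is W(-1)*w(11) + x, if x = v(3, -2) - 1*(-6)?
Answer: -84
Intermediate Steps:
w(n) = 2*n
W(C) = -4
x = 4 (x = -2 - 1*(-6) = -2 + 6 = 4)
W(-1)*w(11) + x = -8*11 + 4 = -4*22 + 4 = -88 + 4 = -84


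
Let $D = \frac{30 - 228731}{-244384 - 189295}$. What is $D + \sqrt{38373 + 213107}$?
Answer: $\frac{228701}{433679} + 2 \sqrt{62870} \approx 502.01$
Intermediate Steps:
$D = \frac{228701}{433679}$ ($D = - \frac{228701}{-433679} = \left(-228701\right) \left(- \frac{1}{433679}\right) = \frac{228701}{433679} \approx 0.52735$)
$D + \sqrt{38373 + 213107} = \frac{228701}{433679} + \sqrt{38373 + 213107} = \frac{228701}{433679} + \sqrt{251480} = \frac{228701}{433679} + 2 \sqrt{62870}$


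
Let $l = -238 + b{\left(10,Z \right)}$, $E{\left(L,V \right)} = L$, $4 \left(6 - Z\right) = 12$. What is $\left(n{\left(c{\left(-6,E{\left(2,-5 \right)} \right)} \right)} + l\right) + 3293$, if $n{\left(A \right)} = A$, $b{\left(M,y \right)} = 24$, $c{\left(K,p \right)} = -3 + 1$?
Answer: $3077$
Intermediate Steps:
$Z = 3$ ($Z = 6 - 3 = 3$)
$c{\left(K,p \right)} = -2$
$l = -214$ ($l = -238 + 24 = -214$)
$\left(n{\left(c{\left(-6,E{\left(2,-5 \right)} \right)} \right)} + l\right) + 3293 = \left(-2 - 214\right) + 3293 = -216 + 3293 = 3077$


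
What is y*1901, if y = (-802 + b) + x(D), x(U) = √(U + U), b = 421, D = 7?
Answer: -724281 + 1901*√14 ≈ -7.1717e+5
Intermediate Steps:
x(U) = √2*√U (x(U) = √(2*U) = √2*√U)
y = -381 + √14 (y = (-802 + 421) + √2*√7 = -381 + √14 ≈ -377.26)
y*1901 = (-381 + √14)*1901 = -724281 + 1901*√14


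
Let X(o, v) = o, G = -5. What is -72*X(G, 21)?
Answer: 360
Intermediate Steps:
-72*X(G, 21) = -72*(-5) = 360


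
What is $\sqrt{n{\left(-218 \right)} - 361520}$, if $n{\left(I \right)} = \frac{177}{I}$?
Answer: $\frac{i \sqrt{17180915066}}{218} \approx 601.27 i$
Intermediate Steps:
$\sqrt{n{\left(-218 \right)} - 361520} = \sqrt{\frac{177}{-218} - 361520} = \sqrt{177 \left(- \frac{1}{218}\right) - 361520} = \sqrt{- \frac{177}{218} - 361520} = \sqrt{- \frac{78811537}{218}} = \frac{i \sqrt{17180915066}}{218}$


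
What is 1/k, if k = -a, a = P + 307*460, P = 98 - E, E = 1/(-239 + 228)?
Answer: -11/1554499 ≈ -7.0762e-6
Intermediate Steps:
E = -1/11 (E = 1/(-11) = -1/11 ≈ -0.090909)
P = 1079/11 (P = 98 - 1*(-1/11) = 98 + 1/11 = 1079/11 ≈ 98.091)
a = 1554499/11 (a = 1079/11 + 307*460 = 1079/11 + 141220 = 1554499/11 ≈ 1.4132e+5)
k = -1554499/11 (k = -1*1554499/11 = -1554499/11 ≈ -1.4132e+5)
1/k = 1/(-1554499/11) = -11/1554499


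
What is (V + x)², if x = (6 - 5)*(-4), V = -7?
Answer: 121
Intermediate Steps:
x = -4 (x = 1*(-4) = -4)
(V + x)² = (-7 - 4)² = (-11)² = 121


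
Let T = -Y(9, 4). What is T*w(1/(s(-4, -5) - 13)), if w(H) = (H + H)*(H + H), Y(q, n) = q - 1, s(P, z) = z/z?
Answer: -2/9 ≈ -0.22222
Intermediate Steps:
s(P, z) = 1
Y(q, n) = -1 + q
T = -8 (T = -(-1 + 9) = -1*8 = -8)
w(H) = 4*H**2 (w(H) = (2*H)*(2*H) = 4*H**2)
T*w(1/(s(-4, -5) - 13)) = -32*(1/(1 - 13))**2 = -32*(1/(-12))**2 = -32*(-1/12)**2 = -32/144 = -8*1/36 = -2/9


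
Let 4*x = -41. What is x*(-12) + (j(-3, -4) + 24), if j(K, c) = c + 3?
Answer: 146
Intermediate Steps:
x = -41/4 (x = (¼)*(-41) = -41/4 ≈ -10.250)
j(K, c) = 3 + c
x*(-12) + (j(-3, -4) + 24) = -41/4*(-12) + ((3 - 4) + 24) = 123 + (-1 + 24) = 123 + 23 = 146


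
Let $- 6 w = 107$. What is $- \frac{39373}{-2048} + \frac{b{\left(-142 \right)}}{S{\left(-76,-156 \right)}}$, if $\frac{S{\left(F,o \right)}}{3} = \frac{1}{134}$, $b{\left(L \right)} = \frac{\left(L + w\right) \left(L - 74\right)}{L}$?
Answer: $- \frac{1576286245}{145408} \approx -10840.0$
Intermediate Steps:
$w = - \frac{107}{6}$ ($w = \left(- \frac{1}{6}\right) 107 = - \frac{107}{6} \approx -17.833$)
$b{\left(L \right)} = \frac{\left(-74 + L\right) \left(- \frac{107}{6} + L\right)}{L}$ ($b{\left(L \right)} = \frac{\left(L - \frac{107}{6}\right) \left(L - 74\right)}{L} = \frac{\left(- \frac{107}{6} + L\right) \left(-74 + L\right)}{L} = \frac{\left(-74 + L\right) \left(- \frac{107}{6} + L\right)}{L}$)
$S{\left(F,o \right)} = \frac{3}{134}$
$- \frac{39373}{-2048} + \frac{b{\left(-142 \right)}}{S{\left(-76,-156 \right)}} = - \frac{39373}{-2048} + \frac{- \frac{551}{6} - 142 + \frac{3959}{3 \left(-142\right)}}{\frac{3}{134}} = \left(-39373\right) \left(- \frac{1}{2048}\right) + \left(- \frac{551}{6} - 142 + \frac{3959}{3} \left(- \frac{1}{142}\right)\right) \frac{134}{3} = \frac{39373}{2048} + \left(- \frac{551}{6} - 142 - \frac{3959}{426}\right) \frac{134}{3} = \frac{39373}{2048} - \frac{771036}{71} = - \frac{1576286245}{145408}$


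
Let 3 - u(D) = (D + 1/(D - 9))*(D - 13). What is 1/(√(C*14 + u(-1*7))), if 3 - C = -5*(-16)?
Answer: -2*I*√4865/4865 ≈ -0.028674*I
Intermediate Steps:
C = -77 (C = 3 - (-5)*(-16) = 3 - 1*80 = 3 - 80 = -77)
u(D) = 3 - (-13 + D)*(D + 1/(-9 + D)) (u(D) = 3 - (D + 1/(D - 9))*(D - 13) = 3 - (D + 1/(-9 + D))*(-13 + D) = 3 - (-13 + D)*(D + 1/(-9 + D)))
1/(√(C*14 + u(-1*7))) = 1/(√(-77*14 + (-14 - (-1*7)³ - (-115)*7 + 22*(-1*7)²)/(-9 - 1*7))) = 1/(√(-1078 + (-14 - 1*(-7)³ - 115*(-7) + 22*(-7)²)/(-9 - 7))) = 1/(√(-1078 + (-14 - 1*(-343) + 805 + 22*49)/(-16))) = 1/(√(-1078 - (-14 + 343 + 805 + 1078)/16)) = 1/(√(-1078 - 1/16*2212)) = 1/(√(-1078 - 553/4)) = 1/(√(-4865/4)) = 1/(I*√4865/2) = -2*I*√4865/4865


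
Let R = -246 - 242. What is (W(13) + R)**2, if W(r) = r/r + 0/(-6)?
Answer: 237169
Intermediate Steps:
R = -488
W(r) = 1 (W(r) = 1 + 0*(-1/6) = 1 + 0 = 1)
(W(13) + R)**2 = (1 - 488)**2 = (-487)**2 = 237169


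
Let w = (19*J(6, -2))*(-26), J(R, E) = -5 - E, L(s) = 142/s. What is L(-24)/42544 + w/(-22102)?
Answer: -379085869/5641844928 ≈ -0.067192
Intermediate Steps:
w = 1482 (w = (19*(-5 - 1*(-2)))*(-26) = (19*(-5 + 2))*(-26) = (19*(-3))*(-26) = -57*(-26) = 1482)
L(-24)/42544 + w/(-22102) = (142/(-24))/42544 + 1482/(-22102) = (142*(-1/24))*(1/42544) + 1482*(-1/22102) = -71/12*1/42544 - 741/11051 = -71/510528 - 741/11051 = -379085869/5641844928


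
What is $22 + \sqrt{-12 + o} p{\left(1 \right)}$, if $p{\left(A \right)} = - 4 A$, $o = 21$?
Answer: $10$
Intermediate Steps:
$22 + \sqrt{-12 + o} p{\left(1 \right)} = 22 + \sqrt{-12 + 21} \left(\left(-4\right) 1\right) = 22 + \sqrt{9} \left(-4\right) = 22 + 3 \left(-4\right) = 22 - 12 = 10$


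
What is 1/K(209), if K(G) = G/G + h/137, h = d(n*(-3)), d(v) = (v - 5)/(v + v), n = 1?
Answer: 411/415 ≈ 0.99036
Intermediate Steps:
d(v) = (-5 + v)/(2*v) (d(v) = (-5 + v)/((2*v)) = (-5 + v)*(1/(2*v)) = (-5 + v)/(2*v))
h = 4/3 (h = (-5 + 1*(-3))/(2*((1*(-3)))) = (½)*(-5 - 3)/(-3) = (½)*(-⅓)*(-8) = 4/3 ≈ 1.3333)
K(G) = 415/411 (K(G) = G/G + (4/3)/137 = 1 + (4/3)*(1/137) = 1 + 4/411 = 415/411)
1/K(209) = 1/(415/411) = 411/415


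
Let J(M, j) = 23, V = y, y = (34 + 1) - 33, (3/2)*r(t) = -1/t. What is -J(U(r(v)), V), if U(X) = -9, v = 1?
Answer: -23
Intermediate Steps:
r(t) = -2/(3*t) (r(t) = 2*(-1/t)/3 = -2/(3*t))
y = 2 (y = 35 - 33 = 2)
V = 2
-J(U(r(v)), V) = -1*23 = -23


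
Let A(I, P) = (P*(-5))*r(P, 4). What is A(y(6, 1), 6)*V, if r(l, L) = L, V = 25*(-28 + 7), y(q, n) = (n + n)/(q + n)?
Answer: 63000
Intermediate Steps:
y(q, n) = 2*n/(n + q) (y(q, n) = (2*n)/(n + q) = 2*n/(n + q))
V = -525 (V = 25*(-21) = -525)
A(I, P) = -20*P (A(I, P) = (P*(-5))*4 = -5*P*4 = -20*P)
A(y(6, 1), 6)*V = -20*6*(-525) = -120*(-525) = 63000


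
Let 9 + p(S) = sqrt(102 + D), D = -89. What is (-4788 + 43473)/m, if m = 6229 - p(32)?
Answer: 80439010/12970877 + 12895*sqrt(13)/12970877 ≈ 6.2051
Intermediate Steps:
p(S) = -9 + sqrt(13) (p(S) = -9 + sqrt(102 - 89) = -9 + sqrt(13))
m = 6238 - sqrt(13) (m = 6229 - (-9 + sqrt(13)) = 6229 + (9 - sqrt(13)) = 6238 - sqrt(13) ≈ 6234.4)
(-4788 + 43473)/m = (-4788 + 43473)/(6238 - sqrt(13)) = 38685/(6238 - sqrt(13))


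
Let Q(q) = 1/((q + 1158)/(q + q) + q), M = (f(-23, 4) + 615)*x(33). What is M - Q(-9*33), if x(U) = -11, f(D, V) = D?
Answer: -384813418/59093 ≈ -6512.0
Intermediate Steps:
M = -6512 (M = (-23 + 615)*(-11) = 592*(-11) = -6512)
Q(q) = 1/(q + (1158 + q)/(2*q)) (Q(q) = 1/((1158 + q)/((2*q)) + q) = 1/((1158 + q)*(1/(2*q)) + q) = 1/((1158 + q)/(2*q) + q) = 1/(q + (1158 + q)/(2*q)))
M - Q(-9*33) = -6512 - 2*(-9*33)/(1158 - 9*33 + 2*(-9*33)**2) = -6512 - 2*(-297)/(1158 - 297 + 2*(-297)**2) = -6512 - 2*(-297)/(1158 - 297 + 2*88209) = -6512 - 2*(-297)/(1158 - 297 + 176418) = -6512 - 2*(-297)/177279 = -6512 - 1*(-198/59093) = -6512 + 198/59093 = -384813418/59093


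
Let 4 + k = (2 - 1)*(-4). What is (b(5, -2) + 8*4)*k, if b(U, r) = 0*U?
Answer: -256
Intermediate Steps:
b(U, r) = 0
k = -8 (k = -4 + (2 - 1)*(-4) = -4 + 1*(-4) = -4 - 4 = -8)
(b(5, -2) + 8*4)*k = (0 + 8*4)*(-8) = (0 + 32)*(-8) = 32*(-8) = -256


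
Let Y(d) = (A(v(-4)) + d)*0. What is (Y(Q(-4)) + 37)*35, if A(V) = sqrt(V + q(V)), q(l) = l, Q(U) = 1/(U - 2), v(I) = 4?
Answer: 1295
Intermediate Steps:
Q(U) = 1/(-2 + U)
A(V) = sqrt(2)*sqrt(V) (A(V) = sqrt(V + V) = sqrt(2*V) = sqrt(2)*sqrt(V))
Y(d) = 0 (Y(d) = (sqrt(2)*sqrt(4) + d)*0 = (sqrt(2)*2 + d)*0 = (2*sqrt(2) + d)*0 = (d + 2*sqrt(2))*0 = 0)
(Y(Q(-4)) + 37)*35 = (0 + 37)*35 = 37*35 = 1295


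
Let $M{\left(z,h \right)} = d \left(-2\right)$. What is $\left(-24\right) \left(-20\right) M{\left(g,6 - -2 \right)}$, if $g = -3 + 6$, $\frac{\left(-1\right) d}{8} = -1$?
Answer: $-7680$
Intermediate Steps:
$d = 8$ ($d = \left(-8\right) \left(-1\right) = 8$)
$g = 3$
$M{\left(z,h \right)} = -16$ ($M{\left(z,h \right)} = 8 \left(-2\right) = -16$)
$\left(-24\right) \left(-20\right) M{\left(g,6 - -2 \right)} = \left(-24\right) \left(-20\right) \left(-16\right) = 480 \left(-16\right) = -7680$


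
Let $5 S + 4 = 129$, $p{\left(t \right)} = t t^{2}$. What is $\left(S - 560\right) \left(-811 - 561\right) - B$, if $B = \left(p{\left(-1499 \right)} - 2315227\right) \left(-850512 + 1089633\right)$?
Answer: $805974004184866$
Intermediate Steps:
$p{\left(t \right)} = t^{3}$
$S = 25$ ($S = - \frac{4}{5} + \frac{1}{5} \cdot 129 = - \frac{4}{5} + \frac{129}{5} = 25$)
$B = -805974003450846$ ($B = \left(\left(-1499\right)^{3} - 2315227\right) \left(-850512 + 1089633\right) = \left(-3368254499 - 2315227\right) 239121 = \left(-3370569726\right) 239121 = -805974003450846$)
$\left(S - 560\right) \left(-811 - 561\right) - B = \left(25 - 560\right) \left(-811 - 561\right) - -805974003450846 = \left(-535\right) \left(-1372\right) + 805974003450846 = 734020 + 805974003450846 = 805974004184866$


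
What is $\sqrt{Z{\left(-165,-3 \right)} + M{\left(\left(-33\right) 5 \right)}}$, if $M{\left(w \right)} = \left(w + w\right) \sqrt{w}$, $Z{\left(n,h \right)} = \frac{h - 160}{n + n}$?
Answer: $\frac{\sqrt{53790 - 35937000 i \sqrt{165}}}{330} \approx 46.04 - 46.035 i$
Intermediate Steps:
$Z{\left(n,h \right)} = \frac{-160 + h}{2 n}$
$M{\left(w \right)} = 2 w^{\frac{3}{2}}$ ($M{\left(w \right)} = 2 w \sqrt{w} = 2 w^{\frac{3}{2}}$)
$\sqrt{Z{\left(-165,-3 \right)} + M{\left(\left(-33\right) 5 \right)}} = \sqrt{\frac{-160 - 3}{2 \left(-165\right)} + 2 \left(\left(-33\right) 5\right)^{\frac{3}{2}}} = \sqrt{\frac{1}{2} \left(- \frac{1}{165}\right) \left(-163\right) + 2 \left(-165\right)^{\frac{3}{2}}} = \sqrt{\frac{163}{330} + 2 \left(- 165 i \sqrt{165}\right)} = \sqrt{\frac{163}{330} - 330 i \sqrt{165}}$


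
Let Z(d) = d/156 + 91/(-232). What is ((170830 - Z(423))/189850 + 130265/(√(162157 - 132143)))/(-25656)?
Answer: -103043257/2938061493120 - 130265*√30014/770039184 ≈ -0.029342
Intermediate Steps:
Z(d) = -91/232 + d/156 (Z(d) = d*(1/156) + 91*(-1/232) = d/156 - 91/232 = -91/232 + d/156)
((170830 - Z(423))/189850 + 130265/(√(162157 - 132143)))/(-25656) = ((170830 - (-91/232 + (1/156)*423))/189850 + 130265/(√(162157 - 132143)))/(-25656) = ((170830 - (-91/232 + 141/52))*(1/189850) + 130265/(√30014))*(-1/25656) = ((170830 - 1*6995/3016)*(1/189850) + 130265*(√30014/30014))*(-1/25656) = ((170830 - 6995/3016)*(1/189850) + 130265*√30014/30014)*(-1/25656) = ((515216285/3016)*(1/189850) + 130265*√30014/30014)*(-1/25656) = (103043257/114517520 + 130265*√30014/30014)*(-1/25656) = -103043257/2938061493120 - 130265*√30014/770039184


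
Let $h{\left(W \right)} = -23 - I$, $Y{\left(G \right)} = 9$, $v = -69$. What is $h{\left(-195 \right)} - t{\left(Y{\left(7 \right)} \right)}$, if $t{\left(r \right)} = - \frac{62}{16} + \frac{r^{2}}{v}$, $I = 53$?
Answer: $- \frac{13055}{184} \approx -70.951$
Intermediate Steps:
$h{\left(W \right)} = -76$ ($h{\left(W \right)} = -23 - 53 = -76$)
$t{\left(r \right)} = - \frac{31}{8} - \frac{r^{2}}{69}$ ($t{\left(r \right)} = - \frac{62}{16} + \frac{r^{2}}{-69} = \left(-62\right) \frac{1}{16} + r^{2} \left(- \frac{1}{69}\right) = - \frac{31}{8} - \frac{r^{2}}{69}$)
$h{\left(-195 \right)} - t{\left(Y{\left(7 \right)} \right)} = -76 - \left(- \frac{31}{8} - \frac{9^{2}}{69}\right) = -76 - \left(- \frac{31}{8} - \frac{27}{23}\right) = -76 - - \frac{929}{184} = -76 + \frac{929}{184} = - \frac{13055}{184}$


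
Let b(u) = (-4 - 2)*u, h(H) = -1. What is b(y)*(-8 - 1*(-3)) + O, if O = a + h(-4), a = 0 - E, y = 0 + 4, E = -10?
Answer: 129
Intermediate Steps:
y = 4
b(u) = -6*u
a = 10 (a = 0 - 1*(-10) = 0 + 10 = 10)
O = 9 (O = 10 - 1 = 9)
b(y)*(-8 - 1*(-3)) + O = (-6*4)*(-8 - 1*(-3)) + 9 = -24*(-8 + 3) + 9 = -24*(-5) + 9 = 120 + 9 = 129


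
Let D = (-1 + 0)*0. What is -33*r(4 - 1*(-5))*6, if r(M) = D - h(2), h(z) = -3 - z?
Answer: -990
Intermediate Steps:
D = 0 (D = -1*0 = 0)
r(M) = 5 (r(M) = 0 - (-3 - 1*2) = 0 - (-3 - 2) = 0 - 1*(-5) = 0 + 5 = 5)
-33*r(4 - 1*(-5))*6 = -33*5*6 = -165*6 = -990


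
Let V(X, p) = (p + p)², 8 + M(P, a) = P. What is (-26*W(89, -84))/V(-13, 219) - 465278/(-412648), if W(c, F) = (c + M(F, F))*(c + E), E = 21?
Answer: 3866721353/3298501788 ≈ 1.1723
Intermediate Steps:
M(P, a) = -8 + P
W(c, F) = (21 + c)*(-8 + F + c) (W(c, F) = (c + (-8 + F))*(c + 21) = (-8 + F + c)*(21 + c) = (21 + c)*(-8 + F + c))
V(X, p) = 4*p² (V(X, p) = (2*p)² = 4*p²)
(-26*W(89, -84))/V(-13, 219) - 465278/(-412648) = (-26*(-168 + 89² + 13*89 + 21*(-84) - 84*89))/((4*219²)) - 465278/(-412648) = (-26*(-168 + 7921 + 1157 - 1764 - 7476))/((4*47961)) - 465278*(-1/412648) = -26*(-330)/191844 + 232639/206324 = 8580*(1/191844) + 232639/206324 = 715/15987 + 232639/206324 = 3866721353/3298501788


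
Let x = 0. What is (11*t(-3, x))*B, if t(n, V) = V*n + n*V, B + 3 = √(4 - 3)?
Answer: 0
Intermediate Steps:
B = -2 (B = -3 + √(4 - 3) = -3 + √1 = -3 + 1 = -2)
t(n, V) = 2*V*n (t(n, V) = V*n + V*n = 2*V*n)
(11*t(-3, x))*B = (11*(2*0*(-3)))*(-2) = (11*0)*(-2) = 0*(-2) = 0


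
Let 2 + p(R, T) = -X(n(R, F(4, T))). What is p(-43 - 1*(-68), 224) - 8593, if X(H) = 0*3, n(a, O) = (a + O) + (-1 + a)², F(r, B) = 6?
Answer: -8595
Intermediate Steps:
n(a, O) = O + a + (-1 + a)² (n(a, O) = (O + a) + (-1 + a)² = O + a + (-1 + a)²)
X(H) = 0
p(R, T) = -2 (p(R, T) = -2 - 1*0 = -2 + 0 = -2)
p(-43 - 1*(-68), 224) - 8593 = -2 - 8593 = -8595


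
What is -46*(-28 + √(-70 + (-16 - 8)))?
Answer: 1288 - 46*I*√94 ≈ 1288.0 - 445.99*I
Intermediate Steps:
-46*(-28 + √(-70 + (-16 - 8))) = -46*(-28 + √(-70 - 24)) = -46*(-28 + √(-94)) = -46*(-28 + I*√94) = 1288 - 46*I*√94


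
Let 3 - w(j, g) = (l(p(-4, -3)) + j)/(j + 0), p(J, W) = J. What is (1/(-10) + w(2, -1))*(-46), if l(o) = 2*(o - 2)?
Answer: -1817/5 ≈ -363.40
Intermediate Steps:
l(o) = -4 + 2*o (l(o) = 2*(-2 + o) = -4 + 2*o)
w(j, g) = 3 - (-12 + j)/j (w(j, g) = 3 - ((-4 + 2*(-4)) + j)/(j + 0) = 3 - ((-4 - 8) + j)/j = 3 - (-12 + j)/j)
(1/(-10) + w(2, -1))*(-46) = (1/(-10) + (2 + 12/2))*(-46) = (-⅒ + (2 + 12*(½)))*(-46) = (-⅒ + (2 + 6))*(-46) = (-⅒ + 8)*(-46) = (79/10)*(-46) = -1817/5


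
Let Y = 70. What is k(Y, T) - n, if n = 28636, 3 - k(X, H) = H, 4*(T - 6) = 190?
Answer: -57373/2 ≈ -28687.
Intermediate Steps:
T = 107/2 (T = 6 + (¼)*190 = 6 + 95/2 = 107/2 ≈ 53.500)
k(X, H) = 3 - H
k(Y, T) - n = (3 - 1*107/2) - 1*28636 = (3 - 107/2) - 28636 = -101/2 - 28636 = -57373/2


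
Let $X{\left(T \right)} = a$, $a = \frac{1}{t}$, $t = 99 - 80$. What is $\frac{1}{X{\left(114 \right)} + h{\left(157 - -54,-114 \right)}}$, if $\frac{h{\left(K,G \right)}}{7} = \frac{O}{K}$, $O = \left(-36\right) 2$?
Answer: $- \frac{4009}{9365} \approx -0.42808$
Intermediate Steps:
$t = 19$ ($t = 99 - 80 = 19$)
$a = \frac{1}{19} \approx 0.052632$
$O = -72$
$X{\left(T \right)} = \frac{1}{19}$
$h{\left(K,G \right)} = - \frac{504}{K}$ ($h{\left(K,G \right)} = 7 \left(- \frac{72}{K}\right) = - \frac{504}{K}$)
$\frac{1}{X{\left(114 \right)} + h{\left(157 - -54,-114 \right)}} = \frac{1}{\frac{1}{19} - \frac{504}{157 - -54}} = \frac{1}{\frac{1}{19} - \frac{504}{157 + 54}} = \frac{1}{\frac{1}{19} - \frac{504}{211}} = \frac{1}{- \frac{9365}{4009}} = - \frac{4009}{9365}$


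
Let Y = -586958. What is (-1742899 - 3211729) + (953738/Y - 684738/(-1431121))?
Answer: -2080963861624756899/420003959959 ≈ -4.9546e+6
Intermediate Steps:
(-1742899 - 3211729) + (953738/Y - 684738/(-1431121)) = (-1742899 - 3211729) + (953738/(-586958) - 684738/(-1431121)) = -4954628 + (953738*(-1/586958) - 684738*(-1/1431121)) = -4954628 + (-476869/293479 + 684738/1431121) = -4954628 - 481501016647/420003959959 = -2080963861624756899/420003959959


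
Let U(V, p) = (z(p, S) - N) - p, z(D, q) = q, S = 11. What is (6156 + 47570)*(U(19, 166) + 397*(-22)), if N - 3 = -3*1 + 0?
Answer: -477570414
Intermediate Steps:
N = 0 (N = 3 + (-3*1 + 0) = 3 + (-3 + 0) = 3 - 3 = 0)
U(V, p) = 11 - p (U(V, p) = (11 - 1*0) - p = (11 + 0) - p = 11 - p)
(6156 + 47570)*(U(19, 166) + 397*(-22)) = (6156 + 47570)*((11 - 1*166) + 397*(-22)) = 53726*((11 - 166) - 8734) = 53726*(-155 - 8734) = 53726*(-8889) = -477570414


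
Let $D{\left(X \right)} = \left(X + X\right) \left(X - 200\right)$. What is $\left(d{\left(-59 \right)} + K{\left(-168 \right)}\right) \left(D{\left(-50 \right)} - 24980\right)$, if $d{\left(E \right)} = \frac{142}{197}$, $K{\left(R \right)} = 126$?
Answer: $\frac{499280}{197} \approx 2534.4$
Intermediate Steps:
$d{\left(E \right)} = \frac{142}{197}$ ($d{\left(E \right)} = 142 \cdot \frac{1}{197} = \frac{142}{197}$)
$D{\left(X \right)} = 2 X \left(-200 + X\right)$
$\left(d{\left(-59 \right)} + K{\left(-168 \right)}\right) \left(D{\left(-50 \right)} - 24980\right) = \left(\frac{142}{197} + 126\right) \left(2 \left(-50\right) \left(-200 - 50\right) - 24980\right) = \frac{24964 \left(2 \left(-50\right) \left(-250\right) - 24980\right)}{197} = \frac{24964 \left(25000 - 24980\right)}{197} = \frac{24964}{197} \cdot 20 = \frac{499280}{197}$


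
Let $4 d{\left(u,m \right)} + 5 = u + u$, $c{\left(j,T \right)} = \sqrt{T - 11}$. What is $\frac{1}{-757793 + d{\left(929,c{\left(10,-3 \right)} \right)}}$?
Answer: $- \frac{4}{3029319} \approx -1.3204 \cdot 10^{-6}$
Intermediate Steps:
$c{\left(j,T \right)} = \sqrt{-11 + T}$
$d{\left(u,m \right)} = - \frac{5}{4} + \frac{u}{2}$ ($d{\left(u,m \right)} = - \frac{5}{4} + \frac{u + u}{4} = - \frac{5}{4} + \frac{2 u}{4} = - \frac{5}{4} + \frac{u}{2}$)
$\frac{1}{-757793 + d{\left(929,c{\left(10,-3 \right)} \right)}} = \frac{1}{-757793 + \left(- \frac{5}{4} + \frac{1}{2} \cdot 929\right)} = \frac{1}{-757793 + \left(- \frac{5}{4} + \frac{929}{2}\right)} = \frac{1}{-757793 + \frac{1853}{4}} = \frac{1}{- \frac{3029319}{4}} = - \frac{4}{3029319}$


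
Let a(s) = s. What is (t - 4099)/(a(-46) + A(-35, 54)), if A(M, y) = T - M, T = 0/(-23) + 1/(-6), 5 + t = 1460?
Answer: 15864/67 ≈ 236.78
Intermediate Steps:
t = 1455 (t = -5 + 1460 = 1455)
T = -1/6 (T = 0*(-1/23) + 1*(-1/6) = 0 - 1/6 = -1/6 ≈ -0.16667)
A(M, y) = -1/6 - M
(t - 4099)/(a(-46) + A(-35, 54)) = (1455 - 4099)/(-46 + (-1/6 - 1*(-35))) = -2644/(-46 + (-1/6 + 35)) = -2644/(-46 + 209/6) = -2644/(-67/6) = -2644*(-6/67) = 15864/67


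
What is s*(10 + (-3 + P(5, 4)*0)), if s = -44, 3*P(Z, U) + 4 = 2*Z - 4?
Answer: -308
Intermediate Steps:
P(Z, U) = -8/3 + 2*Z/3 (P(Z, U) = -4/3 + (2*Z - 4)/3 = -4/3 + (-4 + 2*Z)/3 = -4/3 + (-4/3 + 2*Z/3) = -8/3 + 2*Z/3)
s*(10 + (-3 + P(5, 4)*0)) = -44*(10 + (-3 + (-8/3 + (⅔)*5)*0)) = -44*(10 + (-3 + (-8/3 + 10/3)*0)) = -44*(10 + (-3 + (⅔)*0)) = -44*(10 + (-3 + 0)) = -44*(10 - 3) = -44*7 = -308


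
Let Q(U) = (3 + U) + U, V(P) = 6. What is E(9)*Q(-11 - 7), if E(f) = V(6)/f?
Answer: -22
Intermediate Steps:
E(f) = 6/f
Q(U) = 3 + 2*U
E(9)*Q(-11 - 7) = (6/9)*(3 + 2*(-11 - 7)) = (6*(1/9))*(3 + 2*(-18)) = 2*(3 - 36)/3 = (2/3)*(-33) = -22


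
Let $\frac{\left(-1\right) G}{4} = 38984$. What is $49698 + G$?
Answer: $-106238$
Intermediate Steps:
$G = -155936$ ($G = \left(-4\right) 38984 = -155936$)
$49698 + G = 49698 - 155936 = -106238$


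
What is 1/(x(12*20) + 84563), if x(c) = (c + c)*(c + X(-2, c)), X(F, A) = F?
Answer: 1/198803 ≈ 5.0301e-6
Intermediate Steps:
x(c) = 2*c*(-2 + c) (x(c) = (c + c)*(c - 2) = (2*c)*(-2 + c) = 2*c*(-2 + c))
1/(x(12*20) + 84563) = 1/(2*(12*20)*(-2 + 12*20) + 84563) = 1/(2*240*(-2 + 240) + 84563) = 1/(2*240*238 + 84563) = 1/(114240 + 84563) = 1/198803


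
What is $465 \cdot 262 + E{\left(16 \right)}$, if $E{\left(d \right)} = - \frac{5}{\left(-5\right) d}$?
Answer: $\frac{1949281}{16} \approx 1.2183 \cdot 10^{5}$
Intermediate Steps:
$E{\left(d \right)} = \frac{1}{d}$ ($E{\left(d \right)} = - 5 \left(- \frac{1}{5 d}\right) = \frac{1}{d}$)
$465 \cdot 262 + E{\left(16 \right)} = 465 \cdot 262 + \frac{1}{16} = 121830 + \frac{1}{16} = \frac{1949281}{16}$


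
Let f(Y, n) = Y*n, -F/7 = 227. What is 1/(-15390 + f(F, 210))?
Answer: -1/349080 ≈ -2.8647e-6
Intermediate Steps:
F = -1589 (F = -7*227 = -1589)
1/(-15390 + f(F, 210)) = 1/(-15390 - 1589*210) = 1/(-15390 - 333690) = 1/(-349080) = -1/349080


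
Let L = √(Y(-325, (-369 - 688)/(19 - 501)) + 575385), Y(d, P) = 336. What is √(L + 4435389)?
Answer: √(4435389 + 3*√63969) ≈ 2106.2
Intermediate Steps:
L = 3*√63969 (L = √(336 + 575385) = √575721 = 3*√63969 ≈ 758.76)
√(L + 4435389) = √(3*√63969 + 4435389) = √(4435389 + 3*√63969)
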